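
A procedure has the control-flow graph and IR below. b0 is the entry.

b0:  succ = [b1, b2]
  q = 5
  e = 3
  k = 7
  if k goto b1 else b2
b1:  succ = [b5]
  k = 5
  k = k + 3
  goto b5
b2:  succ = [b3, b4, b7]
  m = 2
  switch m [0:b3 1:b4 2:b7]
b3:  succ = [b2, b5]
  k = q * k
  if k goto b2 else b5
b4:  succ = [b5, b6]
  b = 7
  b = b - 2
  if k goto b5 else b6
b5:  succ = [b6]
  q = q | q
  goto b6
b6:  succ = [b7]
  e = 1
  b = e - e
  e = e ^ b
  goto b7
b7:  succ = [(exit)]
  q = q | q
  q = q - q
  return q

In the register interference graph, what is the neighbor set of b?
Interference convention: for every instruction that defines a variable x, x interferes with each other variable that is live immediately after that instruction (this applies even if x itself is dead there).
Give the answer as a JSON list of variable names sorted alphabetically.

Answer: ["e", "k", "q"]

Working:
def/use:
  b0: def={e,k,q} ue=∅
  b1: def={k} ue=∅
  b2: def={m} ue=∅
  b3: def={k} ue={k,q}
  b4: def={b} ue={k}
  b5: def={q} ue={q}
  b6: def={b,e} ue=∅
  b7: def={q} ue={q}

Backward fixpoint:
  b0 li=∅ lo={k,q}
  b1 li={q} lo={q}
  b2 li={k,q} lo={k,q}
  b3 li={k,q} lo={k,q}
  b4 li={k,q} lo={q}
  b5 li={q} lo={q}
  b6 li={q} lo={q}
  b7 li={q} lo=∅

Interfere edges:
  b: {e,k,q}
  e: {b,q}
  k: {b,m,q}
  m: {k,q}
  q: {b,e,k,m}

N(b) = ["e", "k", "q"]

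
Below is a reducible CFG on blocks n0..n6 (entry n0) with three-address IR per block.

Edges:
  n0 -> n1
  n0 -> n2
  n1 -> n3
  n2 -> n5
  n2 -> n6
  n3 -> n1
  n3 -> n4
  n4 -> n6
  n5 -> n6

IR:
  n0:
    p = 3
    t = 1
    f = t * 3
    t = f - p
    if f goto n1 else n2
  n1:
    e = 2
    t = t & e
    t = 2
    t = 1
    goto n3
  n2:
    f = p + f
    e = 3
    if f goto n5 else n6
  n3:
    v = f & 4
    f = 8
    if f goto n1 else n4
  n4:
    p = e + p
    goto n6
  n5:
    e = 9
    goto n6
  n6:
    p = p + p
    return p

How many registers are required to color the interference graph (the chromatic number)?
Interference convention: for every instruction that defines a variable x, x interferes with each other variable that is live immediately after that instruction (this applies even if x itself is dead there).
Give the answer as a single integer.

Answer: 4

Analysis:
Block summaries:
  n0 def {f,p,t} use ∅
  n1 def {e,t} use {t}
  n2 def {e,f} use {f,p}
  n3 def {f,v} use {f}
  n4 def {p} use {e,p}
  n5 def {e} use ∅
  n6 def {p} use {p}

Live sets:
  n0 li=∅ lo={f,p,t}
  n1 li={f,p,t} lo={e,f,p,t}
  n2 li={f,p} lo={p}
  n3 li={e,f,p,t} lo={e,f,p,t}
  n4 li={e,p} lo={p}
  n5 li={p} lo={p}
  n6 li={p} lo=∅

Interference:
  e: {f,p,t,v}
  f: {e,p,t}
  p: {e,f,t,v}
  t: {e,f,p,v}
  v: {e,p,t}

Chromatic number:
  {e,f,p,t} pairwise interfere (4-clique) ⇒ χ ≥ 4
  assign e→c0 f→c3 p→c1 t→c2 v→c3 — no edge inside a register ⇒ χ ≤ 4
  χ = 4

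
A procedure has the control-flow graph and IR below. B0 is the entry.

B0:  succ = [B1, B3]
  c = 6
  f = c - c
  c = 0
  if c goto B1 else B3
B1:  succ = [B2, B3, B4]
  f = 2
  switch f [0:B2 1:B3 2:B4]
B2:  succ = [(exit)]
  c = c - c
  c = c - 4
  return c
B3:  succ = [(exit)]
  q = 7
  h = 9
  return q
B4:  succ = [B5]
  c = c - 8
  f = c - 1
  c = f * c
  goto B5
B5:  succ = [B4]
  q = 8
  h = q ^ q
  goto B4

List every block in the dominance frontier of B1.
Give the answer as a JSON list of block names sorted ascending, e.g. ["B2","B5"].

idom tree: B1←B0 B2←B1 B3←B0 B4←B1 B5←B4
Dom∩ at merges:
  B3: preds {B0,B1}: {B0} ∩ {B0,B1} = {B0}; idom=B0
  B4: preds {B1,B5}: {B0,B1} ∩ {B0,B1,B4,B5} = {B0,B1}; idom=B1

DF walk-up:
  join B3 pred B0: · stop@B0
  join B3 pred B1: B1 stop@B0
  join B4 pred B1: · stop@B1
  join B4 pred B5: B5→B4 stop@B1
  B0 → ∅
  B1 → {B3}
  B2 → ∅
  B3 → ∅
  B4 → {B4}
  B5 → {B4}

DF(B1) = ["B3"]

Answer: ["B3"]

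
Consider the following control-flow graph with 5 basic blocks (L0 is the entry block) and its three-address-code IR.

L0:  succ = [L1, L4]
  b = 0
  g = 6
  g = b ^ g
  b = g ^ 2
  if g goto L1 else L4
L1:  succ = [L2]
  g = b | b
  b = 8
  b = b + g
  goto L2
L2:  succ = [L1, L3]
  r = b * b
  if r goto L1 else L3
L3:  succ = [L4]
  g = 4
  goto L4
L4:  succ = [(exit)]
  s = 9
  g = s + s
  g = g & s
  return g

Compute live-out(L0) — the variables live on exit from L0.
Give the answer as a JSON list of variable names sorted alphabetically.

Answer: ["b"]

Working:
def/use:
  L0 def {b,g} use ∅
  L1 def {b,g} use {b}
  L2 def {r} use {b}
  L3 def {g} use ∅
  L4 def {g,s} use ∅

Liveness:
  L0 li=∅ lo={b}
  L1 li={b} lo={b}
  L2 li={b} lo={b}
  L3 li=∅ lo=∅
  L4 li=∅ lo=∅

live-out(L0) = ["b"]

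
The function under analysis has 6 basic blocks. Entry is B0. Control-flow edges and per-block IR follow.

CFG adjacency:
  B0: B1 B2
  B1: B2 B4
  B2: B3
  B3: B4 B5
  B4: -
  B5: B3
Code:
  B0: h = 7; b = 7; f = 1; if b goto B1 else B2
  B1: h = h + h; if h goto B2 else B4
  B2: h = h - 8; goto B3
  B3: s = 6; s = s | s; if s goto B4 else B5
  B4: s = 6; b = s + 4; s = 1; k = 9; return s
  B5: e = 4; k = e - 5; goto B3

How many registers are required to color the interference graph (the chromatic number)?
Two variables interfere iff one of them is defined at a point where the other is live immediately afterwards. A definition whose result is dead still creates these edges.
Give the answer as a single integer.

Block summaries:
  B0 def {b,f,h} use ∅
  B1 def {h} use {h}
  B2 def {h} use {h}
  B3 def {s} use ∅
  B4 def {b,k,s} use ∅
  B5 def {e,k} use ∅

Backward fixpoint:
  live B0: ∅→{h}
  live B1: {h}→{h}
  live B2: {h}→∅
  live B3: ∅→∅
  live B4: ∅→∅
  live B5: ∅→∅

Interfere edges:
  b↔{f,h}
  e↔∅
  f↔{b,h}
  h↔{b,f}
  k↔{s}
  s↔{k}

Chromatic number:
  {b,f,h} pairwise interfere (3-clique) ⇒ χ ≥ 3
  3-colouring: r0={b,e,k}  r1={f,s}  r2={h}
  χ = 3

Answer: 3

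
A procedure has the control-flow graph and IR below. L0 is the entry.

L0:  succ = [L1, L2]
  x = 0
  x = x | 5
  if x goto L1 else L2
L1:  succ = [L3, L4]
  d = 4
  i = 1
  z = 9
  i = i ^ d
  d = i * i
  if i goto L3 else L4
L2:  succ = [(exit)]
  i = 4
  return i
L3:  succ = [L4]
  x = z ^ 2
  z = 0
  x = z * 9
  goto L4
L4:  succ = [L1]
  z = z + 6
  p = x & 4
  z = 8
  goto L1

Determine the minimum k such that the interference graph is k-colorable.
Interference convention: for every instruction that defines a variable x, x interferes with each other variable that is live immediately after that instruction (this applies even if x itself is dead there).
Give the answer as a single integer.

Block summaries:
  L0: def={x} ue=∅
  L1: def={d,i,z} ue=∅
  L2: def={i} ue=∅
  L3: def={x,z} ue={z}
  L4: def={p,z} ue={x,z}

Live sets:
  live L0: ∅→{x}
  live L1: {x}→{x,z}
  live L2: ∅→∅
  live L3: {z}→{x,z}
  live L4: {x,z}→{x}

Interfere edges:
  d↔{i,x,z}
  i↔{d,x,z}
  p↔{x}
  x↔{d,i,p,z}
  z↔{d,i,x}

Chromatic number:
  {d,i,x,z} pairwise interfere (4-clique) ⇒ χ ≥ 4
  assign d→c1 i→c2 p→c1 x→c0 z→c3 — no edge inside a register ⇒ χ ≤ 4
  χ = 4

Answer: 4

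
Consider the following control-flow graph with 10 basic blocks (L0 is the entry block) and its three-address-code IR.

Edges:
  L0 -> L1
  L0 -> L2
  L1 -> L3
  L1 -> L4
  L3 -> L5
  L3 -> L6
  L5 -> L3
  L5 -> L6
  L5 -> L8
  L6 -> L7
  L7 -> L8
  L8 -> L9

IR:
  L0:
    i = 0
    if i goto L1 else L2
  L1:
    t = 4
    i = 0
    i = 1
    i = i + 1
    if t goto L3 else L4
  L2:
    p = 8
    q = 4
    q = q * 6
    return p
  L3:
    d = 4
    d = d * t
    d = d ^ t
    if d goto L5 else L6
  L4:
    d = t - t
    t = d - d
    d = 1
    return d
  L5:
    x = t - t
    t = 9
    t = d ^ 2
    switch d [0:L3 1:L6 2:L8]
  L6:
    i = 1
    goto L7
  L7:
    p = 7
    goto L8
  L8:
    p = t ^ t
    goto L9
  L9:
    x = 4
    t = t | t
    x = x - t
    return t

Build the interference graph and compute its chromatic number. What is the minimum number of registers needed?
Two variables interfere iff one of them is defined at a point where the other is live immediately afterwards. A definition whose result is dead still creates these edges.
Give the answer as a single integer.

Per-block:
  L0: def={i} ue=∅
  L1: def={i,t} ue=∅
  L2: def={p,q} ue=∅
  L3: def={d} ue={t}
  L4: def={d,t} ue={t}
  L5: def={t,x} ue={d,t}
  L6: def={i} ue=∅
  L7: def={p} ue=∅
  L8: def={p} ue={t}
  L9: def={t,x} ue={t}

Live sets:
  live L0: ∅→∅
  live L1: ∅→{t}
  live L2: ∅→∅
  live L3: {t}→{d,t}
  live L4: {t}→∅
  live L5: {d,t}→{t}
  live L6: {t}→{t}
  live L7: {t}→{t}
  live L8: {t}→{t}
  live L9: {t}→∅

Interfere edges:
  d — {t,x}
  i — {t}
  p — {q,t}
  q — {p}
  t — {d,i,p,x}
  x — {d,t}

Colouring:
  lower bound: {d,t,x} mutually conflict ⇒ χ ≥ 3
  assign d→R1 i→R1 p→R1 q→R0 t→R0 x→R2 — no edge inside a register ⇒ χ ≤ 3
  χ = 3

Answer: 3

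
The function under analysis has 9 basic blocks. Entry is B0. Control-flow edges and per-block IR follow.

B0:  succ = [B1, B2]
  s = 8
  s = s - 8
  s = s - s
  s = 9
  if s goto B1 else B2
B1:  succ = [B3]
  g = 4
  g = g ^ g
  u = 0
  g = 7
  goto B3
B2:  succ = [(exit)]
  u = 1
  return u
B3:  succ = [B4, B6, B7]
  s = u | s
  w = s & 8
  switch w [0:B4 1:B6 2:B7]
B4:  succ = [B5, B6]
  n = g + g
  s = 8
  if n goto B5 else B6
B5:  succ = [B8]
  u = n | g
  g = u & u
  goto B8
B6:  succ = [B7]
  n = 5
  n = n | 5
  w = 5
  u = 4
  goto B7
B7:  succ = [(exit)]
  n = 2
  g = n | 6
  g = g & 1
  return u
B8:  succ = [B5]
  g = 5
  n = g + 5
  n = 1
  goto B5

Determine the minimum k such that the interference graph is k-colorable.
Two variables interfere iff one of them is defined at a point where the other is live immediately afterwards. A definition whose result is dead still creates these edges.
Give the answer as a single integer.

Block summaries:
  B0: {s} / ∅
  B1: {g,u} / ∅
  B2: {u} / ∅
  B3: {s,w} / {s,u}
  B4: {n,s} / {g}
  B5: {g,u} / {g,n}
  B6: {n,u,w} / ∅
  B7: {g,n} / {u}
  B8: {g,n} / ∅

Liveness:
  live B0: ∅→{s}
  live B1: {s}→{g,s,u}
  live B2: ∅→∅
  live B3: {g,s,u}→{g,u}
  live B4: {g}→{g,n}
  live B5: {g,n}→∅
  live B6: ∅→{u}
  live B7: {u}→∅
  live B8: ∅→{g,n}

Interference:
  g: {n,s,u,w}
  n: {g,s,u}
  s: {g,n,u}
  u: {g,n,s,w}
  w: {g,u}

Colouring:
  lower bound: {g,n,s,u} mutually conflict ⇒ χ ≥ 4
  assign g→c0 n→c2 s→c3 u→c1 w→c2 — no edge inside a register ⇒ χ ≤ 4
  χ = 4

Answer: 4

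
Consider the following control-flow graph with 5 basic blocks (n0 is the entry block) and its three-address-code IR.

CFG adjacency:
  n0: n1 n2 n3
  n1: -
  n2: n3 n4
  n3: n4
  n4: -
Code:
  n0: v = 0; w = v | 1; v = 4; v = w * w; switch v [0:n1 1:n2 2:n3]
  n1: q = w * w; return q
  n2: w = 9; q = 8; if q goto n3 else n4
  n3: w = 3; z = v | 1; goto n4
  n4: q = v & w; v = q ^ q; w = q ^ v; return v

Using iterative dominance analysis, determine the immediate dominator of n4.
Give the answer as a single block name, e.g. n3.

Answer: n0

Working:
idom tree: n1←n0 n2←n0 n3←n0 n4←n0
Dom∩ at merges:
  n3: preds {n0,n2}: {n0} ∩ {n0,n2} = {n0}; idom=n0
  n4: preds {n2,n3}: {n0,n2} ∩ {n0,n3} = {n0}; idom=n0

idom(n4) = n0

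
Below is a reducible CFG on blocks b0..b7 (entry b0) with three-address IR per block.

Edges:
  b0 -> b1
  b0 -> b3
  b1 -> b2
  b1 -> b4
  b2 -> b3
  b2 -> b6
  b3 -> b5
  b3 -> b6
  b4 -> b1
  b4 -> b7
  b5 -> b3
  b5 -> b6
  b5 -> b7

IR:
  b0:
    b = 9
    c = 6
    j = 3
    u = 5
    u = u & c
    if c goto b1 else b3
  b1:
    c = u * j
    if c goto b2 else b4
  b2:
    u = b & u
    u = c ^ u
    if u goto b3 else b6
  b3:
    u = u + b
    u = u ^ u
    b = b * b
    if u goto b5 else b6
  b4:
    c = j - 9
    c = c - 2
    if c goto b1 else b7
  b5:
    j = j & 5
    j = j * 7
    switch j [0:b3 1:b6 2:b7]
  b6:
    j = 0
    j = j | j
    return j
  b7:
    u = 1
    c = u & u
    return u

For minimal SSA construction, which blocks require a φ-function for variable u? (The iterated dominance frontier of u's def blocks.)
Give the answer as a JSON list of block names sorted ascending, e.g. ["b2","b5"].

Answer: ["b3", "b6", "b7"]

Working:
idom tree: b1←b0 b2←b1 b3←b0 b4←b1 b5←b3 b6←b0 b7←b0
Dom at joins:
  b1: preds {b0,b4}: {b0} ∩ {b0,b1,b4} = {b0}; idom=b0
  b3: preds {b0,b2,b5}: {b0} ∩ {b0,b1,b2} ∩ {b0,b3,b5} = {b0}; idom=b0
  b6: preds {b2,b3,b5}: {b0,b1,b2} ∩ {b0,b3} ∩ {b0,b3,b5} = {b0}; idom=b0
  b7: preds {b4,b5}: {b0,b1,b4} ∩ {b0,b3,b5} = {b0}; idom=b0

DF derivation:
  join b1 pred b0: · stop@b0
  join b1 pred b4: b4→b1 stop@b0
  join b3 pred b0: · stop@b0
  join b3 pred b2: b2→b1 stop@b0
  join b3 pred b5: b5→b3 stop@b0
  join b6 pred b2: b2→b1 stop@b0
  join b6 pred b3: b3 stop@b0
  join b6 pred b5: b5→b3 stop@b0
  join b7 pred b4: b4→b1 stop@b0
  join b7 pred b5: b5→b3 stop@b0
  DF(b0)=∅
  DF(b1)={b1,b3,b6,b7}
  DF(b2)={b3,b6}
  DF(b3)={b3,b6,b7}
  DF(b4)={b1,b7}
  DF(b5)={b3,b6,b7}
  DF(b6)=∅
  DF(b7)=∅

φ for u: defs {b0,b2,b3,b7}
  DF⁺ = {b3,b6,b7}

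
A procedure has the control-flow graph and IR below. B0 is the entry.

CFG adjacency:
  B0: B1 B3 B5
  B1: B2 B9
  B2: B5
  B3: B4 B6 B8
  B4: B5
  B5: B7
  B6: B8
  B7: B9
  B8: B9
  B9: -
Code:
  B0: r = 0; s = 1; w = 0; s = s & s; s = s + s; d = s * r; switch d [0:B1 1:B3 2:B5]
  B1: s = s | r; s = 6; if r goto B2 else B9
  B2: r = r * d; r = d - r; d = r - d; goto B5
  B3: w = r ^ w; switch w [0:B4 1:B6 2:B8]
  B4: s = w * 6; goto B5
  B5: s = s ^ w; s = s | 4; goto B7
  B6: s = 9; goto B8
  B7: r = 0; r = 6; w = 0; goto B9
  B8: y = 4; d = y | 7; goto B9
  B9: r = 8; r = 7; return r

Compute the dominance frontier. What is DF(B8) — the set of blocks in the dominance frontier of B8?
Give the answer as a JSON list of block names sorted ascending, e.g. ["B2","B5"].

Answer: ["B9"]

Derivation:
idom tree: B1←B0 B2←B1 B3←B0 B4←B3 B5←B0 B6←B3 B7←B5 B8←B3 B9←B0
Dom∩ at merges:
  B5: preds {B0,B2,B4}: {B0} ∩ {B0,B1,B2} ∩ {B0,B3,B4} = {B0}; idom=B0
  B8: preds {B3,B6}: {B0,B3} ∩ {B0,B3,B6} = {B0,B3}; idom=B3
  B9: preds {B1,B7,B8}: {B0,B1} ∩ {B0,B5,B7} ∩ {B0,B3,B8} = {B0}; idom=B0

Frontier:
  join B5 pred B0: · stop@B0
  join B5 pred B2: B2→B1 stop@B0
  join B5 pred B4: B4→B3 stop@B0
  join B8 pred B3: · stop@B3
  join B8 pred B6: B6 stop@B3
  join B9 pred B1: B1 stop@B0
  join B9 pred B7: B7→B5 stop@B0
  join B9 pred B8: B8→B3 stop@B0
  B0: DF=∅
  B1: DF={B5,B9}
  B2: DF={B5}
  B3: DF={B5,B9}
  B4: DF={B5}
  B5: DF={B9}
  B6: DF={B8}
  B7: DF={B9}
  B8: DF={B9}
  B9: DF=∅

DF(B8) = ["B9"]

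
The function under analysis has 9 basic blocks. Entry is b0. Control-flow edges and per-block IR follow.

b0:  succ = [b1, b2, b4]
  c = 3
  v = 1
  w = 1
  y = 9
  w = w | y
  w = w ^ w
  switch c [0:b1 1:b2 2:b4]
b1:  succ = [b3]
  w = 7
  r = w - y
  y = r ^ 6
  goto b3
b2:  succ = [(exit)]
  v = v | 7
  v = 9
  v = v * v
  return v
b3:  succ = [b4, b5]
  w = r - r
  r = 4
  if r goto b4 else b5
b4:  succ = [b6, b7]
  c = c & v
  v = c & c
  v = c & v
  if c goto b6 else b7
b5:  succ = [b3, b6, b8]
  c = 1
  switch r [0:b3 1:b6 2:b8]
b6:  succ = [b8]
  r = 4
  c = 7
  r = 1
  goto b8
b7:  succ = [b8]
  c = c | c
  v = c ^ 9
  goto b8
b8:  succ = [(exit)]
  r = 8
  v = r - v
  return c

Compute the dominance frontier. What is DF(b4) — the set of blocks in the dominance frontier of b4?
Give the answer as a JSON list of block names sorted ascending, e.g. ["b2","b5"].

idom tree: b1←b0 b2←b0 b3←b1 b4←b0 b5←b3 b6←b0 b7←b4 b8←b0
Dom at joins:
  b3: preds {b1,b5}: {b0,b1} ∩ {b0,b1,b3,b5} = {b0,b1}; idom=b1
  b4: preds {b0,b3}: {b0} ∩ {b0,b1,b3} = {b0}; idom=b0
  b6: preds {b4,b5}: {b0,b4} ∩ {b0,b1,b3,b5} = {b0}; idom=b0
  b8: preds {b5,b6,b7}: {b0,b1,b3,b5} ∩ {b0,b6} ∩ {b0,b4,b7} = {b0}; idom=b0

DF walk-up:
  b3←b1: walk · to b1
  b3←b5: walk b5→b3 to b1
  b4←b0: walk · to b0
  b4←b3: walk b3→b1 to b0
  b6←b4: walk b4 to b0
  b6←b5: walk b5→b3→b1 to b0
  b8←b5: walk b5→b3→b1 to b0
  b8←b6: walk b6 to b0
  b8←b7: walk b7→b4 to b0
  DF(b0)=∅
  DF(b1)={b4,b6,b8}
  DF(b2)=∅
  DF(b3)={b3,b4,b6,b8}
  DF(b4)={b6,b8}
  DF(b5)={b3,b6,b8}
  DF(b6)={b8}
  DF(b7)={b8}
  DF(b8)=∅

DF(b4) = ["b6", "b8"]

Answer: ["b6", "b8"]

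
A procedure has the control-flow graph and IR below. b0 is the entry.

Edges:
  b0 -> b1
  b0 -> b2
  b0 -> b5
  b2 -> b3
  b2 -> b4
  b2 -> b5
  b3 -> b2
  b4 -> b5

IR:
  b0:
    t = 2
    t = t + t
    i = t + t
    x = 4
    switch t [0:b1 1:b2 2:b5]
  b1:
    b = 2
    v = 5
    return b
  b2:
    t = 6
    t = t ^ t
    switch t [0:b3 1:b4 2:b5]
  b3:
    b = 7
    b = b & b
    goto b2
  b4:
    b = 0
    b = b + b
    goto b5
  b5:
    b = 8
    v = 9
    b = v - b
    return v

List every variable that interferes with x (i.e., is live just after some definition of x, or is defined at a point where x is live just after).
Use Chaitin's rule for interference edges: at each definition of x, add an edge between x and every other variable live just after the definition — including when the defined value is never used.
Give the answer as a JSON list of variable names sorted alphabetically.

Block summaries:
  b0: {i,t,x} / ∅
  b1: {b,v} / ∅
  b2: {t} / ∅
  b3: {b} / ∅
  b4: {b} / ∅
  b5: {b,v} / ∅

Liveness:
  b0 li=∅ lo=∅
  b1 li=∅ lo=∅
  b2 li=∅ lo=∅
  b3 li=∅ lo=∅
  b4 li=∅ lo=∅
  b5 li=∅ lo=∅

Conflict graph:
  b↔{v}
  i↔{t}
  t↔{i,x}
  v↔{b}
  x↔{t}

N(x) = ["t"]

Answer: ["t"]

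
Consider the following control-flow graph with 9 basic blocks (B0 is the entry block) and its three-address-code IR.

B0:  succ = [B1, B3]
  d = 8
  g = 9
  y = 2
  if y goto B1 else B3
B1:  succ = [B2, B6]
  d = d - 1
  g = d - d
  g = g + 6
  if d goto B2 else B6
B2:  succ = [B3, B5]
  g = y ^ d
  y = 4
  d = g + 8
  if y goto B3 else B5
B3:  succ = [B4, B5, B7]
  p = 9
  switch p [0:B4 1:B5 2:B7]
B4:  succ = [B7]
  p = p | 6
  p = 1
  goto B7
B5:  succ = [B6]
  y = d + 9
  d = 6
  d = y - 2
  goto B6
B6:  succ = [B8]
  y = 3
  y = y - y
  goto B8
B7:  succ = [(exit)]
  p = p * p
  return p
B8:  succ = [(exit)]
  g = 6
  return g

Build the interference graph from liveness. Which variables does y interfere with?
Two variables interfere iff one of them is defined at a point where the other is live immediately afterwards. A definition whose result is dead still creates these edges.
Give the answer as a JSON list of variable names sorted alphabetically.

def/use:
  B0: def={d,g,y} ue=∅
  B1: def={d,g} ue={d}
  B2: def={d,g,y} ue={d,y}
  B3: def={p} ue=∅
  B4: def={p} ue={p}
  B5: def={d,y} ue={d}
  B6: def={y} ue=∅
  B7: def={p} ue={p}
  B8: def={g} ue=∅

Live sets:
  B0: in=∅ out={d,y}
  B1: in={d,y} out={d,y}
  B2: in={d,y} out={d}
  B3: in={d} out={d,p}
  B4: in={p} out={p}
  B5: in={d} out=∅
  B6: in=∅ out=∅
  B7: in={p} out=∅
  B8: in=∅ out=∅

Conflict graph:
  d — {g,p,y}
  g — {d,y}
  p — {d}
  y — {d,g}

N(y) = ["d", "g"]

Answer: ["d", "g"]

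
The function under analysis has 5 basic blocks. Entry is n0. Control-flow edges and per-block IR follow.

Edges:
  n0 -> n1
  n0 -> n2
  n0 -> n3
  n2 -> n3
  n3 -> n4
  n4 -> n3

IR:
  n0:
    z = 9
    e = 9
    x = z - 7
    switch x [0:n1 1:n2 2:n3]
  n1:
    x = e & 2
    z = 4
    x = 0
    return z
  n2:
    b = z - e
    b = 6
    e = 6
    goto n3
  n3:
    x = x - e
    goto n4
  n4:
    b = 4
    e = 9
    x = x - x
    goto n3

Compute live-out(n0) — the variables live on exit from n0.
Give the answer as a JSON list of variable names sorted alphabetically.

Per-block:
  n0 def {e,x,z} use ∅
  n1 def {x,z} use {e}
  n2 def {b,e} use {e,z}
  n3 def {x} use {e,x}
  n4 def {b,e,x} use {x}

Backward fixpoint:
  n0 li=∅ lo={e,x,z}
  n1 li={e} lo=∅
  n2 li={e,x,z} lo={e,x}
  n3 li={e,x} lo={x}
  n4 li={x} lo={e,x}

live-out(n0) = ["e", "x", "z"]

Answer: ["e", "x", "z"]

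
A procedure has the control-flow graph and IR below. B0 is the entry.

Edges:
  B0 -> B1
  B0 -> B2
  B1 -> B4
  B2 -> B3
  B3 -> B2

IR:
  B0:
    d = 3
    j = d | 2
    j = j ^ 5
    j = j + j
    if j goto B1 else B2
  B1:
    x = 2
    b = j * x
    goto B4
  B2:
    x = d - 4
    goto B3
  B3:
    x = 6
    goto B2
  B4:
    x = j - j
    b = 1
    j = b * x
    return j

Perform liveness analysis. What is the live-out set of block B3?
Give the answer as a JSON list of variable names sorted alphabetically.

Answer: ["d"]

Derivation:
Per-block:
  B0 def {d,j} use ∅
  B1 def {b,x} use {j}
  B2 def {x} use {d}
  B3 def {x} use ∅
  B4 def {b,j,x} use {j}

Backward fixpoint:
  B0: in=∅ out={d,j}
  B1: in={j} out={j}
  B2: in={d} out={d}
  B3: in={d} out={d}
  B4: in={j} out=∅

live-out(B3) = ["d"]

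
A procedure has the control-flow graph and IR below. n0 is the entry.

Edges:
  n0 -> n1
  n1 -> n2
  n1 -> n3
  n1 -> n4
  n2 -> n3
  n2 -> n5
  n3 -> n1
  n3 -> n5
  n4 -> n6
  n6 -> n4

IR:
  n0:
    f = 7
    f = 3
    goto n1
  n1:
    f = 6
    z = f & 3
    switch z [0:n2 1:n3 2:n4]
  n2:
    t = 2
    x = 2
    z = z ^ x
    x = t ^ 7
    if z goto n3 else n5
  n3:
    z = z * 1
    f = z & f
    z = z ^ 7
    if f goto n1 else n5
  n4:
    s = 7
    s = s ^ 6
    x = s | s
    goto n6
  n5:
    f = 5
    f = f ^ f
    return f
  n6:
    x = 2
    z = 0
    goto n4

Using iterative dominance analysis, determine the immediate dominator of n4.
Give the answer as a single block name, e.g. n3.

idom tree: n1←n0 n2←n1 n3←n1 n4←n1 n5←n1 n6←n4
Dom∩ at merges:
  n1: preds {n0,n3}: {n0} ∩ {n0,n1,n3} = {n0}; idom=n0
  n3: preds {n1,n2}: {n0,n1} ∩ {n0,n1,n2} = {n0,n1}; idom=n1
  n4: preds {n1,n6}: {n0,n1} ∩ {n0,n1,n4,n6} = {n0,n1}; idom=n1
  n5: preds {n2,n3}: {n0,n1,n2} ∩ {n0,n1,n3} = {n0,n1}; idom=n1

idom(n4) = n1

Answer: n1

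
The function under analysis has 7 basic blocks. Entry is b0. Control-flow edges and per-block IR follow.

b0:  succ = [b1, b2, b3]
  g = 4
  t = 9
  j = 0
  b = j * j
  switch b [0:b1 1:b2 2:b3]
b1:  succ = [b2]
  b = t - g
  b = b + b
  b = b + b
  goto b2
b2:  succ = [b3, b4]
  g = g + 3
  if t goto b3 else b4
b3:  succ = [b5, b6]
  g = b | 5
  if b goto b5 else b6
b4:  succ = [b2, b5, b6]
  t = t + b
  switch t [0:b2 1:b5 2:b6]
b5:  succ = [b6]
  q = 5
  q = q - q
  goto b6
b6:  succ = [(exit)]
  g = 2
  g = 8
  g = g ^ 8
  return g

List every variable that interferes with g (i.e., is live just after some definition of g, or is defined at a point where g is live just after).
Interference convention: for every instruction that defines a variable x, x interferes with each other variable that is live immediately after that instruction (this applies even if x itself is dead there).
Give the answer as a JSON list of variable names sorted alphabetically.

Block summaries:
  b0: def={b,g,j,t} ue=∅
  b1: def={b} ue={g,t}
  b2: def={g} ue={g,t}
  b3: def={g} ue={b}
  b4: def={t} ue={b,t}
  b5: def={q} ue=∅
  b6: def={g} ue=∅

Live sets:
  b0: in=∅ out={b,g,t}
  b1: in={g,t} out={b,g,t}
  b2: in={b,g,t} out={b,g,t}
  b3: in={b} out=∅
  b4: in={b,g,t} out={b,g,t}
  b5: in=∅ out=∅
  b6: in=∅ out=∅

Interfere edges:
  b↔{g,t}
  g↔{b,j,t}
  j↔{g,t}
  q↔∅
  t↔{b,g,j}

N(g) = ["b", "j", "t"]

Answer: ["b", "j", "t"]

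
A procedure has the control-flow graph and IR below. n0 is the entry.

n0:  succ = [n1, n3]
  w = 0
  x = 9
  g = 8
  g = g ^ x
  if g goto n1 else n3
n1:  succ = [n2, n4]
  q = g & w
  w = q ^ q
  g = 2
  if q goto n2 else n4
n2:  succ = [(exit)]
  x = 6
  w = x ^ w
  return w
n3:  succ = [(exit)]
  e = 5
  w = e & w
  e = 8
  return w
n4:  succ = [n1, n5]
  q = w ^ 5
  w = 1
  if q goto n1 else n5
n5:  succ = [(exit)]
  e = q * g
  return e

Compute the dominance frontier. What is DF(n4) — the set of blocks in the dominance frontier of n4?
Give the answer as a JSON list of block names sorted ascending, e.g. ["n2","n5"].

Answer: ["n1"]

Derivation:
idom tree: n1←n0 n2←n1 n3←n0 n4←n1 n5←n4
Dom at joins:
  n1: preds {n0,n4}: {n0} ∩ {n0,n1,n4} = {n0}; idom=n0

DF walk-up:
  join n1 pred n0: · stop@n0
  join n1 pred n4: n4→n1 stop@n0
  n0: DF=∅
  n1: DF={n1}
  n2: DF=∅
  n3: DF=∅
  n4: DF={n1}
  n5: DF=∅

DF(n4) = ["n1"]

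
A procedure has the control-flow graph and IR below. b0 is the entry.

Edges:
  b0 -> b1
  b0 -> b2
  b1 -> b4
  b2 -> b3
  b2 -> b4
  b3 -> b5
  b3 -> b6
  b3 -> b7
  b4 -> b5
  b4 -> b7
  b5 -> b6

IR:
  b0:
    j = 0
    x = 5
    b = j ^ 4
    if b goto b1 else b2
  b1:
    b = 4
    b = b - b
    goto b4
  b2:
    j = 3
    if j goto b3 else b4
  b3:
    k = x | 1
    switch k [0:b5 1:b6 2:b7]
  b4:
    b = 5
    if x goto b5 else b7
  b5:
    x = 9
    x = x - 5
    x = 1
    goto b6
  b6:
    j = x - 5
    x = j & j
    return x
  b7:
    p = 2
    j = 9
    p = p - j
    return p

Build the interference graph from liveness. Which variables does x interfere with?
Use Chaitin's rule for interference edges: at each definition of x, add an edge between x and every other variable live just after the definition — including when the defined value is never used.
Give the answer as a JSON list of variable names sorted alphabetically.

Block summaries:
  b0 def {b,j,x} use ∅
  b1 def {b} use ∅
  b2 def {j} use ∅
  b3 def {k} use {x}
  b4 def {b} use {x}
  b5 def {x} use ∅
  b6 def {j,x} use {x}
  b7 def {j,p} use ∅

Liveness:
  live b0: ∅→{x}
  live b1: {x}→{x}
  live b2: {x}→{x}
  live b3: {x}→{x}
  live b4: {x}→∅
  live b5: ∅→{x}
  live b6: {x}→∅
  live b7: ∅→∅

Conflict graph:
  b: {x}
  j: {p,x}
  k: {x}
  p: {j}
  x: {b,j,k}

N(x) = ["b", "j", "k"]

Answer: ["b", "j", "k"]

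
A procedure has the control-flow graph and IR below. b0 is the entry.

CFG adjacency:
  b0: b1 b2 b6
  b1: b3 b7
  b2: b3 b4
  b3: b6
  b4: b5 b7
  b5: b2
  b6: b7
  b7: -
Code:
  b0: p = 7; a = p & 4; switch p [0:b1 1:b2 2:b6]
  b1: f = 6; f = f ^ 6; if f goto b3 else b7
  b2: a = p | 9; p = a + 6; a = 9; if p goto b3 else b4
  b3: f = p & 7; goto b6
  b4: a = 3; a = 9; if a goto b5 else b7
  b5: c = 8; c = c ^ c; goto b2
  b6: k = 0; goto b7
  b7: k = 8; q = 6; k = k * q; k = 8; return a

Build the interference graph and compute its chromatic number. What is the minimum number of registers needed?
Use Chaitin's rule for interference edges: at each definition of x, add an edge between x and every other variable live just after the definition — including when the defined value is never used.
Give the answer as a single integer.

Per-block:
  b0 def {a,p} use ∅
  b1 def {f} use ∅
  b2 def {a,p} use {p}
  b3 def {f} use {p}
  b4 def {a} use ∅
  b5 def {c} use ∅
  b6 def {k} use ∅
  b7 def {k,q} use {a}

Backward fixpoint:
  live b0: ∅→{a,p}
  live b1: {a,p}→{a,p}
  live b2: {p}→{a,p}
  live b3: {a,p}→{a}
  live b4: {p}→{a,p}
  live b5: {p}→{p}
  live b6: {a}→{a}
  live b7: {a}→∅

Conflict graph:
  a↔{f,k,p,q}
  c↔{p}
  f↔{a,p}
  k↔{a,q}
  p↔{a,c,f}
  q↔{a,k}

Chromatic number:
  clique {a,f,p} ⇒ need ≥ 3
  3-colouring: R0={a,c}  R1={k,p}  R2={f,q}
  χ = 3

Answer: 3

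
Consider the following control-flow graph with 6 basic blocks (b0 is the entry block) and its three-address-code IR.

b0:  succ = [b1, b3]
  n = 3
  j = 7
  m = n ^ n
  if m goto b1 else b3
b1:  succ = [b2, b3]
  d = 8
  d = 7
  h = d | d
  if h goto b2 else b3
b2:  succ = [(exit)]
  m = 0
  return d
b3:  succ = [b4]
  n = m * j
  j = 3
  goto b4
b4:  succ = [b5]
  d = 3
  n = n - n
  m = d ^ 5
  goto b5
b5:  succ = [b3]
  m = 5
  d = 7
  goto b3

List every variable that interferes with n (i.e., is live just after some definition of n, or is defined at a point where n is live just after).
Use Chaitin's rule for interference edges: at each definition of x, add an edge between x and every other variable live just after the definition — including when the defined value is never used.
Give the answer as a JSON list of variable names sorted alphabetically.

Answer: ["d", "j"]

Working:
Per-block:
  b0 def {j,m,n} use ∅
  b1 def {d,h} use ∅
  b2 def {m} use {d}
  b3 def {j,n} use {j,m}
  b4 def {d,m,n} use {n}
  b5 def {d,m} use ∅

Liveness:
  live b0: ∅→{j,m}
  live b1: {j,m}→{d,j,m}
  live b2: {d}→∅
  live b3: {j,m}→{j,n}
  live b4: {j,n}→{j}
  live b5: {j}→{j,m}

Interfere edges:
  d↔{h,j,m,n}
  h↔{d,j,m}
  j↔{d,h,m,n}
  m↔{d,h,j}
  n↔{d,j}

N(n) = ["d", "j"]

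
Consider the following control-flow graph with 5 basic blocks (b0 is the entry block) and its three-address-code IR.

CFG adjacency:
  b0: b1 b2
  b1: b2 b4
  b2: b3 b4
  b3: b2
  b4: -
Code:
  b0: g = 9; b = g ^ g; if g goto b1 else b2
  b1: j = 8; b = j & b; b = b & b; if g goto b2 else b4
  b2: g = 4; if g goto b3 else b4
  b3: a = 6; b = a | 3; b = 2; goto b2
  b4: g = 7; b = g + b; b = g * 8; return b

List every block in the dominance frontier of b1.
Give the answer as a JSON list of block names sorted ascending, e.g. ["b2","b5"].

idom tree: b1←b0 b2←b0 b3←b2 b4←b0
Dom at joins:
  b2: preds {b0,b1,b3}: {b0} ∩ {b0,b1} ∩ {b0,b2,b3} = {b0}; idom=b0
  b4: preds {b1,b2}: {b0,b1} ∩ {b0,b2} = {b0}; idom=b0

DF derivation:
  b2←b0: walk · to b0
  b2←b1: walk b1 to b0
  b2←b3: walk b3→b2 to b0
  b4←b1: walk b1 to b0
  b4←b2: walk b2 to b0
  b0: DF=∅
  b1: DF={b2,b4}
  b2: DF={b2,b4}
  b3: DF={b2}
  b4: DF=∅

DF(b1) = ["b2", "b4"]

Answer: ["b2", "b4"]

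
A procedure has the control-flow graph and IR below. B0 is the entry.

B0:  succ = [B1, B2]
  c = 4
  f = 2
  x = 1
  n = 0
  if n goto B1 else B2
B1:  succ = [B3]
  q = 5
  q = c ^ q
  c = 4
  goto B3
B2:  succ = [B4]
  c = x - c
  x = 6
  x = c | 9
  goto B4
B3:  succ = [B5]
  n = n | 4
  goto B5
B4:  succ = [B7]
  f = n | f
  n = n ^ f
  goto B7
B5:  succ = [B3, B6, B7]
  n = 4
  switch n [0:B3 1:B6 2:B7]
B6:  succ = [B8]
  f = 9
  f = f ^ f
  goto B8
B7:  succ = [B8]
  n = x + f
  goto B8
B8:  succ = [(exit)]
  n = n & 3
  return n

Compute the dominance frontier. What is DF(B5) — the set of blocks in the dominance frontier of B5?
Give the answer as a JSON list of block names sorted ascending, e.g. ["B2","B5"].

idom tree: B1←B0 B2←B0 B3←B1 B4←B2 B5←B3 B6←B5 B7←B0 B8←B0
Join-block Dom:
  B3: preds {B1,B5}: {B0,B1} ∩ {B0,B1,B3,B5} = {B0,B1}; idom=B1
  B7: preds {B4,B5}: {B0,B2,B4} ∩ {B0,B1,B3,B5} = {B0}; idom=B0
  B8: preds {B6,B7}: {B0,B1,B3,B5,B6} ∩ {B0,B7} = {B0}; idom=B0

DF derivation:
  B3←B1: walk · to B1
  B3←B5: walk B5→B3 to B1
  B7←B4: walk B4→B2 to B0
  B7←B5: walk B5→B3→B1 to B0
  B8←B6: walk B6→B5→B3→B1 to B0
  B8←B7: walk B7 to B0
  B0: DF=∅
  B1: DF={B7,B8}
  B2: DF={B7}
  B3: DF={B3,B7,B8}
  B4: DF={B7}
  B5: DF={B3,B7,B8}
  B6: DF={B8}
  B7: DF={B8}
  B8: DF=∅

DF(B5) = ["B3", "B7", "B8"]

Answer: ["B3", "B7", "B8"]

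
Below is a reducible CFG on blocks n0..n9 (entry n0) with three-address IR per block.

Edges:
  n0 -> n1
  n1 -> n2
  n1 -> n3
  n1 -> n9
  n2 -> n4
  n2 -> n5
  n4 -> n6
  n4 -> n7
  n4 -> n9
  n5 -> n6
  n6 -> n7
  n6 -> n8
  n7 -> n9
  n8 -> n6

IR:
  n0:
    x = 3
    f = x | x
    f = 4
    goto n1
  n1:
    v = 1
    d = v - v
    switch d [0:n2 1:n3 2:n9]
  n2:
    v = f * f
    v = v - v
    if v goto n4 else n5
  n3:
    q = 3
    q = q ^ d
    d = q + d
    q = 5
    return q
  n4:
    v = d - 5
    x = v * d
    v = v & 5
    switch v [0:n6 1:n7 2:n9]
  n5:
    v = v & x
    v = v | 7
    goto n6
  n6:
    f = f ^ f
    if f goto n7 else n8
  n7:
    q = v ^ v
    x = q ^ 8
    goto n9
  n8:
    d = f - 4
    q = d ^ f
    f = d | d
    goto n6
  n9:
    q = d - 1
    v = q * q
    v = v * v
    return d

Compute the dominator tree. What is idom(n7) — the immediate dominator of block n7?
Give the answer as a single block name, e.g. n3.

idom tree: n1←n0 n2←n1 n3←n1 n4←n2 n5←n2 n6←n2 n7←n2 n8←n6 n9←n1
Join-block Dom:
  n6: preds {n4,n5,n8}: {n0,n1,n2,n4} ∩ {n0,n1,n2,n5} ∩ {n0,n1,n2,n6,n8} = {n0,n1,n2}; idom=n2
  n7: preds {n4,n6}: {n0,n1,n2,n4} ∩ {n0,n1,n2,n6} = {n0,n1,n2}; idom=n2
  n9: preds {n1,n4,n7}: {n0,n1} ∩ {n0,n1,n2,n4} ∩ {n0,n1,n2,n7} = {n0,n1}; idom=n1

idom(n7) = n2

Answer: n2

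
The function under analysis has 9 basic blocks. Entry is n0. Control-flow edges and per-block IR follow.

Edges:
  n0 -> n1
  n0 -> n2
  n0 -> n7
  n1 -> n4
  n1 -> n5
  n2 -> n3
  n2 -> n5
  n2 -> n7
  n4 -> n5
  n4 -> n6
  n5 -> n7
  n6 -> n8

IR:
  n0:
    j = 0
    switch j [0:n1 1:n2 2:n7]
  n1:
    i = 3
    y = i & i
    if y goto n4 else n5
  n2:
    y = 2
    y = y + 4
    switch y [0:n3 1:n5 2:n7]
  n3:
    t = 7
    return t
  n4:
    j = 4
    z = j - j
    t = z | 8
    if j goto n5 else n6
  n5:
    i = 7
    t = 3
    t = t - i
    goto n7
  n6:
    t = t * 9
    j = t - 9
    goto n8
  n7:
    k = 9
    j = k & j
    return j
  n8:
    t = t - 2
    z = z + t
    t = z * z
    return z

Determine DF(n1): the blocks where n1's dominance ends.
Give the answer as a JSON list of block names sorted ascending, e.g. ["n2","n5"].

idom tree: n1←n0 n2←n0 n3←n2 n4←n1 n5←n0 n6←n4 n7←n0 n8←n6
Join-block Dom:
  n5: preds {n1,n2,n4}: {n0,n1} ∩ {n0,n2} ∩ {n0,n1,n4} = {n0}; idom=n0
  n7: preds {n0,n2,n5}: {n0} ∩ {n0,n2} ∩ {n0,n5} = {n0}; idom=n0

DF derivation:
  join n5 pred n1: n1 stop@n0
  join n5 pred n2: n2 stop@n0
  join n5 pred n4: n4→n1 stop@n0
  join n7 pred n0: · stop@n0
  join n7 pred n2: n2 stop@n0
  join n7 pred n5: n5 stop@n0
  DF(n0)=∅
  DF(n1)={n5}
  DF(n2)={n5,n7}
  DF(n3)=∅
  DF(n4)={n5}
  DF(n5)={n7}
  DF(n6)=∅
  DF(n7)=∅
  DF(n8)=∅

DF(n1) = ["n5"]

Answer: ["n5"]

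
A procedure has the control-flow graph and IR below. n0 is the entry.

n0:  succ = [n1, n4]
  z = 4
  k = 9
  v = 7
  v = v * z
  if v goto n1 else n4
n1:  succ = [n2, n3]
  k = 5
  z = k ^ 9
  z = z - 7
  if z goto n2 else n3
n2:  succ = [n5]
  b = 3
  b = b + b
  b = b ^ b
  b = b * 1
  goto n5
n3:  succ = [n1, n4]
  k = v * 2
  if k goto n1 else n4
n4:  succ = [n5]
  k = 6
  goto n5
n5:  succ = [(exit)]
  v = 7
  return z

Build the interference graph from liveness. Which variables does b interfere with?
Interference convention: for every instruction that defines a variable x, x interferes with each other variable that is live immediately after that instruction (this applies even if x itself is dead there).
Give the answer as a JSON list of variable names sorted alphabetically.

Answer: ["z"]

Working:
def/use:
  n0: def={k,v,z} ue=∅
  n1: def={k,z} ue=∅
  n2: def={b} ue=∅
  n3: def={k} ue={v}
  n4: def={k} ue=∅
  n5: def={v} ue={z}

Liveness:
  n0 li=∅ lo={v,z}
  n1 li={v} lo={v,z}
  n2 li={z} lo={z}
  n3 li={v,z} lo={v,z}
  n4 li={z} lo={z}
  n5 li={z} lo=∅

Interfere edges:
  b: {z}
  k: {v,z}
  v: {k,z}
  z: {b,k,v}

N(b) = ["z"]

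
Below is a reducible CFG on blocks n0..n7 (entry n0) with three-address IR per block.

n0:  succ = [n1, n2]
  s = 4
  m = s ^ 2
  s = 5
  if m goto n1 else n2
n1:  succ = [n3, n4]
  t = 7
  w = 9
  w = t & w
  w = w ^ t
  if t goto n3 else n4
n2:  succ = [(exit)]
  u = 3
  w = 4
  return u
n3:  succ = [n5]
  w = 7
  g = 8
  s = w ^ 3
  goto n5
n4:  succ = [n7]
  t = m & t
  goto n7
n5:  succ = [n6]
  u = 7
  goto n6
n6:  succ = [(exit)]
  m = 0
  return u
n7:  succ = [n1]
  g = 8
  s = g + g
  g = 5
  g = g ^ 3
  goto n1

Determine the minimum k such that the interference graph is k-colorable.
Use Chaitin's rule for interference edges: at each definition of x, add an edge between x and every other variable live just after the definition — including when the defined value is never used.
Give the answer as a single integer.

Block summaries:
  n0 def {m,s} use ∅
  n1 def {t,w} use ∅
  n2 def {u,w} use ∅
  n3 def {g,s,w} use ∅
  n4 def {t} use {m,t}
  n5 def {u} use ∅
  n6 def {m} use {u}
  n7 def {g,s} use ∅

Liveness:
  n0 li=∅ lo={m}
  n1 li={m} lo={m,t}
  n2 li=∅ lo=∅
  n3 li=∅ lo=∅
  n4 li={m,t} lo={m}
  n5 li=∅ lo={u}
  n6 li={u} lo=∅
  n7 li={m} lo={m}

Interference:
  g — {m,w}
  m — {g,s,t,u,w}
  s — {m}
  t — {m,w}
  u — {m,w}
  w — {g,m,t,u}

Chromatic number:
  lower bound: {g,m,w} mutually conflict ⇒ χ ≥ 3
  assign g→r2 m→r0 s→r1 t→r2 u→r2 w→r1 — no edge inside a register ⇒ χ ≤ 3
  χ = 3

Answer: 3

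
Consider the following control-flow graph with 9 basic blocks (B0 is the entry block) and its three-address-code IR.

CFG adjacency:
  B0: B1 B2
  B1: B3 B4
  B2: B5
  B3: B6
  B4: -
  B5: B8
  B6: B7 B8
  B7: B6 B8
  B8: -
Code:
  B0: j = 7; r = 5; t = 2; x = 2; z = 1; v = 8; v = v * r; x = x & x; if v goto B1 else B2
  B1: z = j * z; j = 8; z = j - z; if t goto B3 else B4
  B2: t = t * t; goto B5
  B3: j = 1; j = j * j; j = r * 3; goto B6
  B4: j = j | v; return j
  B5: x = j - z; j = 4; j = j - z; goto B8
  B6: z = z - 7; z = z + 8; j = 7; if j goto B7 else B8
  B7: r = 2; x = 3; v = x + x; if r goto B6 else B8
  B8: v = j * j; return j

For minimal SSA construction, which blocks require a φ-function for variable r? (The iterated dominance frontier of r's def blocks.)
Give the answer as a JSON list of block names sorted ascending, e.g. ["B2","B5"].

idom tree: B1←B0 B2←B0 B3←B1 B4←B1 B5←B2 B6←B3 B7←B6 B8←B0
Dom at joins:
  B6: preds {B3,B7}: {B0,B1,B3} ∩ {B0,B1,B3,B6,B7} = {B0,B1,B3}; idom=B3
  B8: preds {B5,B6,B7}: {B0,B2,B5} ∩ {B0,B1,B3,B6} ∩ {B0,B1,B3,B6,B7} = {B0}; idom=B0

DF walk-up:
  B6←B3: walk · to B3
  B6←B7: walk B7→B6 to B3
  B8←B5: walk B5→B2 to B0
  B8←B6: walk B6→B3→B1 to B0
  B8←B7: walk B7→B6→B3→B1 to B0
  B0: DF=∅
  B1: DF={B8}
  B2: DF={B8}
  B3: DF={B8}
  B4: DF=∅
  B5: DF={B8}
  B6: DF={B6,B8}
  B7: DF={B6,B8}
  B8: DF=∅

φ for r: defs {B0,B7}
  DF⁺ = {B6,B8}

Answer: ["B6", "B8"]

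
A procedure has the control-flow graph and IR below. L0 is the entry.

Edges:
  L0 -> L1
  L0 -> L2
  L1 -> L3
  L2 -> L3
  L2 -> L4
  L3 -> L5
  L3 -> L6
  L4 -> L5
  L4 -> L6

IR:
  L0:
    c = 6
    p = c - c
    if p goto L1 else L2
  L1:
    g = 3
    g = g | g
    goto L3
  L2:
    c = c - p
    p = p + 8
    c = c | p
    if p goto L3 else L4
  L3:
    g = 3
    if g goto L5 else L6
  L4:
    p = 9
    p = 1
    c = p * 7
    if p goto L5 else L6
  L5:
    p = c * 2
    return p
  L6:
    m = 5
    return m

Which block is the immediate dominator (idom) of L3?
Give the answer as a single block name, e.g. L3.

idom tree: L1←L0 L2←L0 L3←L0 L4←L2 L5←L0 L6←L0
Join-block Dom:
  L3: preds {L1,L2}: {L0,L1} ∩ {L0,L2} = {L0}; idom=L0
  L5: preds {L3,L4}: {L0,L3} ∩ {L0,L2,L4} = {L0}; idom=L0
  L6: preds {L3,L4}: {L0,L3} ∩ {L0,L2,L4} = {L0}; idom=L0

idom(L3) = L0

Answer: L0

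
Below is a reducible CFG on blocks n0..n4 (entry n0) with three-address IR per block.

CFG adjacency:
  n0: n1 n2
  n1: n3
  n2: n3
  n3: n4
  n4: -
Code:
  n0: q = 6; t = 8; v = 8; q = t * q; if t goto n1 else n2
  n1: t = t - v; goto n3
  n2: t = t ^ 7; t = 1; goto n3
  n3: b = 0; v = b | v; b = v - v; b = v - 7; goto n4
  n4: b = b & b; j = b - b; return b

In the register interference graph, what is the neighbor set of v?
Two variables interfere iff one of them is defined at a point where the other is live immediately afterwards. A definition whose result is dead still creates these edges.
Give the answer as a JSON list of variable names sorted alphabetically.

Per-block:
  n0: {q,t,v} / ∅
  n1: {t} / {t,v}
  n2: {t} / {t}
  n3: {b,v} / {v}
  n4: {b,j} / {b}

Live sets:
  n0: in=∅ out={t,v}
  n1: in={t,v} out={v}
  n2: in={t,v} out={v}
  n3: in={v} out={b}
  n4: in={b} out=∅

Interfere edges:
  b: {j,v}
  j: {b}
  q: {t,v}
  t: {q,v}
  v: {b,q,t}

N(v) = ["b", "q", "t"]

Answer: ["b", "q", "t"]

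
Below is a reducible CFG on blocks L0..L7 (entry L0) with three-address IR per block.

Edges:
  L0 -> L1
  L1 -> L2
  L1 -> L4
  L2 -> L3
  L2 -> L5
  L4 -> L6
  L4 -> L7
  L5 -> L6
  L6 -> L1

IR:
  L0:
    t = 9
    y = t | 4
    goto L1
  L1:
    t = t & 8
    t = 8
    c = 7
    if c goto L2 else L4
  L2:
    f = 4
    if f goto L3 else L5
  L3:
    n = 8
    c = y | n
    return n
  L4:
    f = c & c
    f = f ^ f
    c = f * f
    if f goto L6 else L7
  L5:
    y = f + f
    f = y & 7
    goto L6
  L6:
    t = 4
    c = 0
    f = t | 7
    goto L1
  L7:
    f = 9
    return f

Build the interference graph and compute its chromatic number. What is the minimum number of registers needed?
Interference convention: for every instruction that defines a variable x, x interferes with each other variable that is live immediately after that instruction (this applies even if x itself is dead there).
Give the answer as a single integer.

Answer: 4

Working:
Block summaries:
  L0: {t,y} / ∅
  L1: {c,t} / {t}
  L2: {f} / ∅
  L3: {c,n} / {y}
  L4: {c,f} / {c}
  L5: {f,y} / {f}
  L6: {c,f,t} / ∅
  L7: {f} / ∅

Backward fixpoint:
  L0 li=∅ lo={t,y}
  L1 li={t,y} lo={c,y}
  L2 li={y} lo={f,y}
  L3 li={y} lo=∅
  L4 li={c,y} lo={y}
  L5 li={f} lo={y}
  L6 li={y} lo={t,y}
  L7 li=∅ lo=∅

Interfere edges:
  c — {f,n,t,y}
  f — {c,t,y}
  n — {c,y}
  t — {c,f,y}
  y — {c,f,n,t}

Chromatic number:
  clique {c,f,t,y} ⇒ need ≥ 4
  assign c→c0 f→c2 n→c2 t→c3 y→c1 — no edge inside a register ⇒ χ ≤ 4
  χ = 4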